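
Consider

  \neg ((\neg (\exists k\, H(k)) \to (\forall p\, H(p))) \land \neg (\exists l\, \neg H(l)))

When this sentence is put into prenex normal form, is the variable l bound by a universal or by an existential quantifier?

existential

Eliminate → and ↔ using ¬ and ∨.
  \neg ((\neg \neg (\exists k\, H(k)) \lor (\forall p\, H(p))) \land \neg (\exists l\, \neg H(l)))
Move each ¬ inward, flipping quantifiers it crosses:
  (\forall k\, \neg H(k)) \land (\exists p\, \neg H(p)) \lor (\exists l\, \neg H(l))
All bound variables are already distinct, so no renaming is needed.
Finally move all quantifiers to the prefix:
  \forall k\, \exists p\, \exists l\, (\neg H(k) \land \neg H(p) \lor \neg H(l))
The quantifier \exists l sits under an even number of negations (counting the antecedent side of each →), so it remains existential.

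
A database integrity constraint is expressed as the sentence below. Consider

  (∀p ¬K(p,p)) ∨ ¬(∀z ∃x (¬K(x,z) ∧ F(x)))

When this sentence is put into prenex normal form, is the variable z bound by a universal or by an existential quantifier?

Drive negations inward (¬∀x A ≡ ∃x ¬A, ¬∃x A ≡ ∀x ¬A, De Morgan for ∧/∨):
  (∀p ¬K(p,p)) ∨ (∃z ∀x (K(x,z) ∨ ¬F(x)))
Extract every quantifier outward, since the variables are now distinct and don't occur free across branches:
  ∀p ∃z ∀x (¬K(p,p) ∨ K(x,z) ∨ ¬F(x))
The quantifier ∀z sits under an odd number of negations, so it flips to ∃z.

existential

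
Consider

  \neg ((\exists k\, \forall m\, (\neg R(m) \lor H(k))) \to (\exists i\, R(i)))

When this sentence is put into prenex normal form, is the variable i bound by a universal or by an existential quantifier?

First replace A → B with ¬A ∨ B.
  \neg (\neg (\exists k\, \forall m\, (\neg R(m) \lor H(k))) \lor (\exists i\, R(i)))
Push ¬ through the quantifiers and connectives to reach negation normal form:
  (\exists k\, \forall m\, (\neg R(m) \lor H(k))) \land (\forall i\, \neg R(i))
Pull the quantifiers to the front (each side's bound variable is not free in the other side):
  \exists k\, \forall m\, \forall i\, ((\neg R(m) \lor H(k)) \land \neg R(i))
The quantifier \exists i sits under an odd number of negations (counting the antecedent side of each →), so it flips to \forall i.

universal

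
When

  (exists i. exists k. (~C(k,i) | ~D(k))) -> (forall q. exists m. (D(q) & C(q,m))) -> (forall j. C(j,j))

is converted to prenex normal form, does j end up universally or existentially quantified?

Rewrite implications/biconditionals: A → B as ¬A ∨ B.
  ~(exists i. exists k. (~C(k,i) | ~D(k))) | ~(forall q. exists m. (D(q) & C(q,m))) | (forall j. C(j,j))
Move each ¬ inward, flipping quantifiers it crosses:
  (forall i. forall k. (C(k,i) & D(k))) | (exists q. forall m. (~D(q) | ~C(q,m))) | (forall j. C(j,j))
Extract every quantifier outward, since the variables are now distinct and don't occur free across branches:
  forall i. forall k. exists q. forall m. forall j. (C(k,i) & D(k) | ~D(q) | ~C(q,m) | C(j,j))
The quantifier forall j sits under an even number of negations (counting the antecedent side of each →), so it remains universal.

universal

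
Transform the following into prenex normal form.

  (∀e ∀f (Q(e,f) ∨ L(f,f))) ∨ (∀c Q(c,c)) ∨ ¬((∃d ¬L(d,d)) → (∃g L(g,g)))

First replace A → B with ¬A ∨ B.
  (∀e ∀f (Q(e,f) ∨ L(f,f))) ∨ (∀c Q(c,c)) ∨ ¬(¬(∃d ¬L(d,d)) ∨ (∃g L(g,g)))
Move each ¬ inward, flipping quantifiers it crosses:
  (∀e ∀f (Q(e,f) ∨ L(f,f))) ∨ (∀c Q(c,c)) ∨ (∃d ¬L(d,d)) ∧ (∀g ¬L(g,g))
Pull the quantifiers to the front (each side's bound variable is not free in the other side):
  ∀e ∀f ∀c ∃d ∀g (Q(e,f) ∨ L(f,f) ∨ Q(c,c) ∨ ¬L(d,d) ∧ ¬L(g,g))

∀e ∀f ∀c ∃d ∀g (Q(e,f) ∨ L(f,f) ∨ Q(c,c) ∨ ¬L(d,d) ∧ ¬L(g,g))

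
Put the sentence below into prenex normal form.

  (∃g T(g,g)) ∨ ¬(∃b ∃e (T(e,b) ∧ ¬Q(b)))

Drive negations inward (¬∀x A ≡ ∃x ¬A, ¬∃x A ≡ ∀x ¬A, De Morgan for ∧/∨):
  (∃g T(g,g)) ∨ (∀b ∀e (¬T(e,b) ∨ Q(b)))
Finally move all quantifiers to the prefix:
  ∃g ∀b ∀e (T(g,g) ∨ ¬T(e,b) ∨ Q(b))

∃g ∀b ∀e (T(g,g) ∨ ¬T(e,b) ∨ Q(b))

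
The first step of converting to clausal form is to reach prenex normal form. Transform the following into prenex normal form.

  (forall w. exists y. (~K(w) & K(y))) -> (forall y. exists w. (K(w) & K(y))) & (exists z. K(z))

exists w. forall y. forall u1. exists z1. exists z. (K(w) | ~K(y) | K(z1) & K(u1) & K(z))

Rewrite implications/biconditionals: A → B as ¬A ∨ B.
  ~(forall w. exists y. (~K(w) & K(y))) | (forall y. exists w. (K(w) & K(y))) & (exists z. K(z))
Push ¬ through the quantifiers and connectives to reach negation normal form:
  (exists w. forall y. (K(w) | ~K(y))) | (forall y. exists w. (K(w) & K(y))) & (exists z. K(z))
Give each quantifier a distinct variable: y↦u1, w↦z1.
  (exists w. forall y. (K(w) | ~K(y))) | (forall u1. exists z1. (K(z1) & K(u1))) & (exists z. K(z))
Finally move all quantifiers to the prefix:
  exists w. forall y. forall u1. exists z1. exists z. (K(w) | ~K(y) | K(z1) & K(u1) & K(z))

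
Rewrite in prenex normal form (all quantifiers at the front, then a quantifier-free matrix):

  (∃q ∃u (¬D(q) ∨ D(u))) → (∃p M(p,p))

∀q ∀u ∃p (D(q) ∧ ¬D(u) ∨ M(p,p))

Eliminate → and ↔ using ¬ and ∨.
  ¬(∃q ∃u (¬D(q) ∨ D(u))) ∨ (∃p M(p,p))
Push ¬ through the quantifiers and connectives to reach negation normal form:
  (∀q ∀u (D(q) ∧ ¬D(u))) ∨ (∃p M(p,p))
Finally move all quantifiers to the prefix:
  ∀q ∀u ∃p (D(q) ∧ ¬D(u) ∨ M(p,p))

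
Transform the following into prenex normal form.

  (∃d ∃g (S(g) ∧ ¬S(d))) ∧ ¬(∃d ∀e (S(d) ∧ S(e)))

∃d ∃g ∀x1 ∃e (S(g) ∧ ¬S(d) ∧ (¬S(x1) ∨ ¬S(e)))

Push ¬ through the quantifiers and connectives to reach negation normal form:
  (∃d ∃g (S(g) ∧ ¬S(d))) ∧ (∀d ∃e (¬S(d) ∨ ¬S(e)))
Standardize variables apart so no two quantifiers bind the same name: d↦x1.
  (∃d ∃g (S(g) ∧ ¬S(d))) ∧ (∀x1 ∃e (¬S(x1) ∨ ¬S(e)))
Pull the quantifiers to the front (each side's bound variable is not free in the other side):
  ∃d ∃g ∀x1 ∃e (S(g) ∧ ¬S(d) ∧ (¬S(x1) ∨ ¬S(e)))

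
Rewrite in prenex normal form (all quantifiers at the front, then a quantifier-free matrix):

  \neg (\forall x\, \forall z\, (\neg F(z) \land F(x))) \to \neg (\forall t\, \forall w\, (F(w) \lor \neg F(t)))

First replace A → B with ¬A ∨ B.
  \neg \neg (\forall x\, \forall z\, (\neg F(z) \land F(x))) \lor \neg (\forall t\, \forall w\, (F(w) \lor \neg F(t)))
Move each ¬ inward, flipping quantifiers it crosses:
  (\forall x\, \forall z\, (\neg F(z) \land F(x))) \lor (\exists t\, \exists w\, (\neg F(w) \land F(t)))
All bound variables are already distinct, so no renaming is needed.
Finally move all quantifiers to the prefix:
  \forall x\, \forall z\, \exists t\, \exists w\, (\neg F(z) \land F(x) \lor \neg F(w) \land F(t))

\forall x\, \forall z\, \exists t\, \exists w\, (\neg F(z) \land F(x) \lor \neg F(w) \land F(t))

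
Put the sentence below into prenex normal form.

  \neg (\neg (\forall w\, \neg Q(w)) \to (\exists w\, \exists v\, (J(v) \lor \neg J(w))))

\exists w\, \forall a\, \forall v\, (Q(w) \land \neg J(v) \land J(a))

Eliminate → and ↔ using ¬ and ∨.
  \neg (\neg \neg (\forall w\, \neg Q(w)) \lor (\exists w\, \exists v\, (J(v) \lor \neg J(w))))
Move each ¬ inward, flipping quantifiers it crosses:
  (\exists w\, Q(w)) \land (\forall w\, \forall v\, (\neg J(v) \land J(w)))
Give each quantifier a distinct variable: w↦a.
  (\exists w\, Q(w)) \land (\forall a\, \forall v\, (\neg J(v) \land J(a)))
Finally move all quantifiers to the prefix:
  \exists w\, \forall a\, \forall v\, (Q(w) \land \neg J(v) \land J(a))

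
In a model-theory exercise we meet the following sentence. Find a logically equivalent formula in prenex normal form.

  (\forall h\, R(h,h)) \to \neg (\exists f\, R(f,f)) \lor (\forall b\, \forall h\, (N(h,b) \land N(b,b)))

Eliminate → and ↔ using ¬ and ∨.
  \neg (\forall h\, R(h,h)) \lor \neg (\exists f\, R(f,f)) \lor (\forall b\, \forall h\, (N(h,b) \land N(b,b)))
Move each ¬ inward, flipping quantifiers it crosses:
  (\exists h\, \neg R(h,h)) \lor (\forall f\, \neg R(f,f)) \lor (\forall b\, \forall h\, (N(h,b) \land N(b,b)))
Give each quantifier a distinct variable: h↦y.
  (\exists h\, \neg R(h,h)) \lor (\forall f\, \neg R(f,f)) \lor (\forall b\, \forall y\, (N(y,b) \land N(b,b)))
Extract every quantifier outward, since the variables are now distinct and don't occur free across branches:
  \exists h\, \forall f\, \forall b\, \forall y\, (\neg R(h,h) \lor \neg R(f,f) \lor N(y,b) \land N(b,b))

\exists h\, \forall f\, \forall b\, \forall y\, (\neg R(h,h) \lor \neg R(f,f) \lor N(y,b) \land N(b,b))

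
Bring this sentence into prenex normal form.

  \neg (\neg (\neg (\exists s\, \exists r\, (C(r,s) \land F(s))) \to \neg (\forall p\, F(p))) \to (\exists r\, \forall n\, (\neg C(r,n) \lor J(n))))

\forall s\, \forall r\, \forall p\, \forall y\, \exists n\, ((\neg C(r,s) \lor \neg F(s)) \land F(p) \land C(y,n) \land \neg J(n))

Eliminate → and ↔ using ¬ and ∨.
  \neg (\neg \neg (\neg \neg (\exists s\, \exists r\, (C(r,s) \land F(s))) \lor \neg (\forall p\, F(p))) \lor (\exists r\, \forall n\, (\neg C(r,n) \lor J(n))))
Drive negations inward (¬∀x A ≡ ∃x ¬A, ¬∃x A ≡ ∀x ¬A, De Morgan for ∧/∨):
  (\forall s\, \forall r\, (\neg C(r,s) \lor \neg F(s))) \land (\forall p\, F(p)) \land (\forall r\, \exists n\, (C(r,n) \land \neg J(n)))
Give each quantifier a distinct variable: r↦y.
  (\forall s\, \forall r\, (\neg C(r,s) \lor \neg F(s))) \land (\forall p\, F(p)) \land (\forall y\, \exists n\, (C(y,n) \land \neg J(n)))
Finally move all quantifiers to the prefix:
  \forall s\, \forall r\, \forall p\, \forall y\, \exists n\, ((\neg C(r,s) \lor \neg F(s)) \land F(p) \land C(y,n) \land \neg J(n))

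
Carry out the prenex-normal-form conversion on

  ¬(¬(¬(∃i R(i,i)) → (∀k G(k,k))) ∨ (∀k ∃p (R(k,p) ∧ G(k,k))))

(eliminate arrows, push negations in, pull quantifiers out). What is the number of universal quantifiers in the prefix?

2

First replace A → B with ¬A ∨ B.
  ¬(¬(¬¬(∃i R(i,i)) ∨ (∀k G(k,k))) ∨ (∀k ∃p (R(k,p) ∧ G(k,k))))
Drive negations inward (¬∀x A ≡ ∃x ¬A, ¬∃x A ≡ ∀x ¬A, De Morgan for ∧/∨):
  ((∃i R(i,i)) ∨ (∀k G(k,k))) ∧ (∃k ∀p (¬R(k,p) ∨ ¬G(k,k)))
Give each quantifier a distinct variable: k↦r.
  ((∃i R(i,i)) ∨ (∀k G(k,k))) ∧ (∃r ∀p (¬R(r,p) ∨ ¬G(r,r)))
Extract every quantifier outward, since the variables are now distinct and don't occur free across branches:
  ∃i ∀k ∃r ∀p ((R(i,i) ∨ G(k,k)) ∧ (¬R(r,p) ∨ ¬G(r,r)))
The prefix is ∃i ∀k ∃r ∀p: 2 universal, 2 existential.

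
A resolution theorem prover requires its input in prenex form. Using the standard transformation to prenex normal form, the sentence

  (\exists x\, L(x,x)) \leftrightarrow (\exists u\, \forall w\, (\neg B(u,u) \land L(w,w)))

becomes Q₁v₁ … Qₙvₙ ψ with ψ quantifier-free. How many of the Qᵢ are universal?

3

First replace A → B with ¬A ∨ B; A ↔ B as (¬A ∨ B) ∧ (¬B ∨ A).
  (\neg (\exists x\, L(x,x)) \lor (\exists u\, \forall w\, (\neg B(u,u) \land L(w,w)))) \land (\neg (\exists u\, \forall w\, (\neg B(u,u) \land L(w,w))) \lor (\exists x\, L(x,x)))
Drive negations inward (¬∀x A ≡ ∃x ¬A, ¬∃x A ≡ ∀x ¬A, De Morgan for ∧/∨):
  ((\forall x\, \neg L(x,x)) \lor (\exists u\, \forall w\, (\neg B(u,u) \land L(w,w)))) \land ((\forall u\, \exists w\, (B(u,u) \lor \neg L(w,w))) \lor (\exists x\, L(x,x)))
Give each quantifier a distinct variable: u↦z1, w↦s, x↦q.
  ((\forall x\, \neg L(x,x)) \lor (\exists u\, \forall w\, (\neg B(u,u) \land L(w,w)))) \land ((\forall z1\, \exists s\, (B(z1,z1) \lor \neg L(s,s))) \lor (\exists q\, L(q,q)))
Pull the quantifiers to the front (each side's bound variable is not free in the other side):
  \forall x\, \exists u\, \forall w\, \forall z1\, \exists s\, \exists q\, ((\neg L(x,x) \lor \neg B(u,u) \land L(w,w)) \land (B(z1,z1) \lor \neg L(s,s) \lor L(q,q)))
The prefix is \forall x \exists u \forall w \forall z1 \exists s \exists q: 3 universal, 3 existential.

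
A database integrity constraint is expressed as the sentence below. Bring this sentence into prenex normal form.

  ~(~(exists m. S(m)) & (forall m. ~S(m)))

exists m. exists x1. (S(m) | S(x1))

Move each ¬ inward, flipping quantifiers it crosses:
  (exists m. S(m)) | (exists m. S(m))
Give each quantifier a distinct variable: m↦x1.
  (exists m. S(m)) | (exists x1. S(x1))
Finally move all quantifiers to the prefix:
  exists m. exists x1. (S(m) | S(x1))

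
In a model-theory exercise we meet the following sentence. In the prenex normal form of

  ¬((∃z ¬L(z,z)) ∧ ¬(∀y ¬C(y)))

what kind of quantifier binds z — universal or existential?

universal

Move each ¬ inward, flipping quantifiers it crosses:
  (∀z L(z,z)) ∨ (∀y ¬C(y))
All bound variables are already distinct, so no renaming is needed.
Pull the quantifiers to the front (each side's bound variable is not free in the other side):
  ∀z ∀y (L(z,z) ∨ ¬C(y))
The quantifier ∃z sits under an odd number of negations, so it flips to ∀z.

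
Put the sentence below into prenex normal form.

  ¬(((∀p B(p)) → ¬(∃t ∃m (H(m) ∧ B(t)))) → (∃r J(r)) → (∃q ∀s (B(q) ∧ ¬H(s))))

∃p ∀t ∀m ∃r ∀q ∃s ((¬B(p) ∨ ¬H(m) ∨ ¬B(t)) ∧ J(r) ∧ (¬B(q) ∨ H(s)))

First replace A → B with ¬A ∨ B.
  ¬(¬(¬(∀p B(p)) ∨ ¬(∃t ∃m (H(m) ∧ B(t)))) ∨ ¬(∃r J(r)) ∨ (∃q ∀s (B(q) ∧ ¬H(s))))
Move each ¬ inward, flipping quantifiers it crosses:
  ((∃p ¬B(p)) ∨ (∀t ∀m (¬H(m) ∨ ¬B(t)))) ∧ (∃r J(r)) ∧ (∀q ∃s (¬B(q) ∨ H(s)))
All bound variables are already distinct, so no renaming is needed.
Extract every quantifier outward, since the variables are now distinct and don't occur free across branches:
  ∃p ∀t ∀m ∃r ∀q ∃s ((¬B(p) ∨ ¬H(m) ∨ ¬B(t)) ∧ J(r) ∧ (¬B(q) ∨ H(s)))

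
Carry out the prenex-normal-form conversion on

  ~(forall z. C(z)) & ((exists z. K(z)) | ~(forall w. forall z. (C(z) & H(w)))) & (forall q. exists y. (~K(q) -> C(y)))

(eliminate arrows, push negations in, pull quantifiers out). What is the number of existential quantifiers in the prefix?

5

First replace A → B with ¬A ∨ B.
  ~(forall z. C(z)) & ((exists z. K(z)) | ~(forall w. forall z. (C(z) & H(w)))) & (forall q. exists y. (~~K(q) | C(y)))
Push ¬ through the quantifiers and connectives to reach negation normal form:
  (exists z. ~C(z)) & ((exists z. K(z)) | (exists w. exists z. (~C(z) | ~H(w)))) & (forall q. exists y. (K(q) | C(y)))
Rename bound variables to avoid capture: z↦w1, z↦x1.
  (exists z. ~C(z)) & ((exists w1. K(w1)) | (exists w. exists x1. (~C(x1) | ~H(w)))) & (forall q. exists y. (K(q) | C(y)))
Finally move all quantifiers to the prefix:
  exists z. exists w1. exists w. exists x1. forall q. exists y. (~C(z) & (K(w1) | ~C(x1) | ~H(w)) & (K(q) | C(y)))
The prefix is exists z exists w1 exists w exists x1 forall q exists y: 1 universal, 5 existential.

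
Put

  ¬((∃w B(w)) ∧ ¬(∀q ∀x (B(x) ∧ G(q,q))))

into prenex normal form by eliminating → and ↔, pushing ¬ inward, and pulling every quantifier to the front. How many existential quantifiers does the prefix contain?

Move each ¬ inward, flipping quantifiers it crosses:
  (∀w ¬B(w)) ∨ (∀q ∀x (B(x) ∧ G(q,q)))
Finally move all quantifiers to the prefix:
  ∀w ∀q ∀x (¬B(w) ∨ B(x) ∧ G(q,q))
The prefix is ∀w ∀q ∀x: 3 universal, 0 existential.

0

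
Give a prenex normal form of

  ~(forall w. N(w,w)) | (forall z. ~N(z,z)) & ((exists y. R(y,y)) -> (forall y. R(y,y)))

exists w. forall z. forall y. forall x1. (~N(w,w) | ~N(z,z) & (~R(y,y) | R(x1,x1)))

Rewrite implications/biconditionals: A → B as ¬A ∨ B.
  ~(forall w. N(w,w)) | (forall z. ~N(z,z)) & (~(exists y. R(y,y)) | (forall y. R(y,y)))
Drive negations inward (¬∀x A ≡ ∃x ¬A, ¬∃x A ≡ ∀x ¬A, De Morgan for ∧/∨):
  (exists w. ~N(w,w)) | (forall z. ~N(z,z)) & ((forall y. ~R(y,y)) | (forall y. R(y,y)))
Standardize variables apart so no two quantifiers bind the same name: y↦x1.
  (exists w. ~N(w,w)) | (forall z. ~N(z,z)) & ((forall y. ~R(y,y)) | (forall x1. R(x1,x1)))
Extract every quantifier outward, since the variables are now distinct and don't occur free across branches:
  exists w. forall z. forall y. forall x1. (~N(w,w) | ~N(z,z) & (~R(y,y) | R(x1,x1)))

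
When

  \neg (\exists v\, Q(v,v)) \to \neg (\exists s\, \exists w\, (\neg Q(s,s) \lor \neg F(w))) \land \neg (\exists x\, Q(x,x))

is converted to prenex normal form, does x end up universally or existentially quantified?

universal

Eliminate → and ↔ using ¬ and ∨.
  \neg \neg (\exists v\, Q(v,v)) \lor \neg (\exists s\, \exists w\, (\neg Q(s,s) \lor \neg F(w))) \land \neg (\exists x\, Q(x,x))
Drive negations inward (¬∀x A ≡ ∃x ¬A, ¬∃x A ≡ ∀x ¬A, De Morgan for ∧/∨):
  (\exists v\, Q(v,v)) \lor (\forall s\, \forall w\, (Q(s,s) \land F(w))) \land (\forall x\, \neg Q(x,x))
All bound variables are already distinct, so no renaming is needed.
Pull the quantifiers to the front (each side's bound variable is not free in the other side):
  \exists v\, \forall s\, \forall w\, \forall x\, (Q(v,v) \lor Q(s,s) \land F(w) \land \neg Q(x,x))
The quantifier \exists x sits under an odd number of negations (counting the antecedent side of each →), so it flips to \forall x.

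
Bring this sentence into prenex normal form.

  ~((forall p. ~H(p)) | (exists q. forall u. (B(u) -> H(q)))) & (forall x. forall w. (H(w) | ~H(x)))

exists p. forall q. exists u. forall x. forall w. (H(p) & B(u) & ~H(q) & (H(w) | ~H(x)))

Eliminate → and ↔ using ¬ and ∨.
  ~((forall p. ~H(p)) | (exists q. forall u. (~B(u) | H(q)))) & (forall x. forall w. (H(w) | ~H(x)))
Push ¬ through the quantifiers and connectives to reach negation normal form:
  (exists p. H(p)) & (forall q. exists u. (B(u) & ~H(q))) & (forall x. forall w. (H(w) | ~H(x)))
Finally move all quantifiers to the prefix:
  exists p. forall q. exists u. forall x. forall w. (H(p) & B(u) & ~H(q) & (H(w) | ~H(x)))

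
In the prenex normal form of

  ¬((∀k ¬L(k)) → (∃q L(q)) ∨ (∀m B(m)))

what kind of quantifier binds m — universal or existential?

existential

First replace A → B with ¬A ∨ B.
  ¬(¬(∀k ¬L(k)) ∨ (∃q L(q)) ∨ (∀m B(m)))
Move each ¬ inward, flipping quantifiers it crosses:
  (∀k ¬L(k)) ∧ (∀q ¬L(q)) ∧ (∃m ¬B(m))
Pull the quantifiers to the front (each side's bound variable is not free in the other side):
  ∀k ∀q ∃m (¬L(k) ∧ ¬L(q) ∧ ¬B(m))
The quantifier ∀m sits under an odd number of negations (counting the antecedent side of each →), so it flips to ∃m.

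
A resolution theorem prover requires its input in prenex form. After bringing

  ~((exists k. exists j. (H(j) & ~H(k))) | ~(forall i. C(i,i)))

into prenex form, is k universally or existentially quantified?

universal

Drive negations inward (¬∀x A ≡ ∃x ¬A, ¬∃x A ≡ ∀x ¬A, De Morgan for ∧/∨):
  (forall k. forall j. (~H(j) | H(k))) & (forall i. C(i,i))
All bound variables are already distinct, so no renaming is needed.
Extract every quantifier outward, since the variables are now distinct and don't occur free across branches:
  forall k. forall j. forall i. ((~H(j) | H(k)) & C(i,i))
The quantifier exists k sits under an odd number of negations, so it flips to forall k.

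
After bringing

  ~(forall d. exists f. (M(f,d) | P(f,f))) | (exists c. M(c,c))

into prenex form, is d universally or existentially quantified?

Push ¬ through the quantifiers and connectives to reach negation normal form:
  (exists d. forall f. (~M(f,d) & ~P(f,f))) | (exists c. M(c,c))
All bound variables are already distinct, so no renaming is needed.
Pull the quantifiers to the front (each side's bound variable is not free in the other side):
  exists d. forall f. exists c. (~M(f,d) & ~P(f,f) | M(c,c))
The quantifier forall d sits under an odd number of negations, so it flips to exists d.

existential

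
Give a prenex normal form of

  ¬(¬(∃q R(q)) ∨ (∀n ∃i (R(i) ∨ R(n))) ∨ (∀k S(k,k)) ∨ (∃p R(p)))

∃q ∃n ∀i ∃k ∀p (R(q) ∧ ¬R(i) ∧ ¬R(n) ∧ ¬S(k,k) ∧ ¬R(p))

Move each ¬ inward, flipping quantifiers it crosses:
  (∃q R(q)) ∧ (∃n ∀i (¬R(i) ∧ ¬R(n))) ∧ (∃k ¬S(k,k)) ∧ (∀p ¬R(p))
All bound variables are already distinct, so no renaming is needed.
Extract every quantifier outward, since the variables are now distinct and don't occur free across branches:
  ∃q ∃n ∀i ∃k ∀p (R(q) ∧ ¬R(i) ∧ ¬R(n) ∧ ¬S(k,k) ∧ ¬R(p))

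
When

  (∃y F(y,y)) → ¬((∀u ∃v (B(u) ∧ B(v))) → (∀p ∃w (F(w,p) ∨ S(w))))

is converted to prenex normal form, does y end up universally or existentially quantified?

universal

Rewrite implications/biconditionals: A → B as ¬A ∨ B.
  ¬(∃y F(y,y)) ∨ ¬(¬(∀u ∃v (B(u) ∧ B(v))) ∨ (∀p ∃w (F(w,p) ∨ S(w))))
Move each ¬ inward, flipping quantifiers it crosses:
  (∀y ¬F(y,y)) ∨ (∀u ∃v (B(u) ∧ B(v))) ∧ (∃p ∀w (¬F(w,p) ∧ ¬S(w)))
All bound variables are already distinct, so no renaming is needed.
Finally move all quantifiers to the prefix:
  ∀y ∀u ∃v ∃p ∀w (¬F(y,y) ∨ B(u) ∧ B(v) ∧ ¬F(w,p) ∧ ¬S(w))
The quantifier ∃y sits under an odd number of negations (counting the antecedent side of each →), so it flips to ∀y.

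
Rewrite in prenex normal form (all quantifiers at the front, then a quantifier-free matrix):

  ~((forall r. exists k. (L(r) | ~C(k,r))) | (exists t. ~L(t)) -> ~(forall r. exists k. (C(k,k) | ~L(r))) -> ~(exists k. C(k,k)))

forall r. exists k. exists t. exists a. forall c. exists x. ((L(r) | ~C(k,r) | ~L(t)) & ~C(c,c) & L(a) & C(x,x))

First replace A → B with ¬A ∨ B.
  ~(~((forall r. exists k. (L(r) | ~C(k,r))) | (exists t. ~L(t))) | ~~(forall r. exists k. (C(k,k) | ~L(r))) | ~(exists k. C(k,k)))
Move each ¬ inward, flipping quantifiers it crosses:
  ((forall r. exists k. (L(r) | ~C(k,r))) | (exists t. ~L(t))) & (exists r. forall k. (~C(k,k) & L(r))) & (exists k. C(k,k))
Standardize variables apart so no two quantifiers bind the same name: r↦a, k↦c, k↦x.
  ((forall r. exists k. (L(r) | ~C(k,r))) | (exists t. ~L(t))) & (exists a. forall c. (~C(c,c) & L(a))) & (exists x. C(x,x))
Pull the quantifiers to the front (each side's bound variable is not free in the other side):
  forall r. exists k. exists t. exists a. forall c. exists x. ((L(r) | ~C(k,r) | ~L(t)) & ~C(c,c) & L(a) & C(x,x))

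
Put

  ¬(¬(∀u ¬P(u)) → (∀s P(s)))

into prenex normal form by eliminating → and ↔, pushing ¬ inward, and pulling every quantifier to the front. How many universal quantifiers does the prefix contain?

0

First replace A → B with ¬A ∨ B.
  ¬(¬¬(∀u ¬P(u)) ∨ (∀s P(s)))
Drive negations inward (¬∀x A ≡ ∃x ¬A, ¬∃x A ≡ ∀x ¬A, De Morgan for ∧/∨):
  (∃u P(u)) ∧ (∃s ¬P(s))
Pull the quantifiers to the front (each side's bound variable is not free in the other side):
  ∃u ∃s (P(u) ∧ ¬P(s))
The prefix is ∃u ∃s: 0 universal, 2 existential.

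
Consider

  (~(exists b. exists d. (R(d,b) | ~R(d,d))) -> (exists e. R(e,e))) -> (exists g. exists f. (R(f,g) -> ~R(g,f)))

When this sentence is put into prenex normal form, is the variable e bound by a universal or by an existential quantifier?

First replace A → B with ¬A ∨ B.
  ~(~~(exists b. exists d. (R(d,b) | ~R(d,d))) | (exists e. R(e,e))) | (exists g. exists f. (~R(f,g) | ~R(g,f)))
Push ¬ through the quantifiers and connectives to reach negation normal form:
  (forall b. forall d. (~R(d,b) & R(d,d))) & (forall e. ~R(e,e)) | (exists g. exists f. (~R(f,g) | ~R(g,f)))
All bound variables are already distinct, so no renaming is needed.
Pull the quantifiers to the front (each side's bound variable is not free in the other side):
  forall b. forall d. forall e. exists g. exists f. (~R(d,b) & R(d,d) & ~R(e,e) | ~R(f,g) | ~R(g,f))
The quantifier exists e sits under an odd number of negations (counting the antecedent side of each →), so it flips to forall e.

universal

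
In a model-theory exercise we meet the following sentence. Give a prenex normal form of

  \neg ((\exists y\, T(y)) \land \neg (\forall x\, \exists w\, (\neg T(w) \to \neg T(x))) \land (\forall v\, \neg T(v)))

Eliminate → and ↔ using ¬ and ∨.
  \neg ((\exists y\, T(y)) \land \neg (\forall x\, \exists w\, (\neg \neg T(w) \lor \neg T(x))) \land (\forall v\, \neg T(v)))
Drive negations inward (¬∀x A ≡ ∃x ¬A, ¬∃x A ≡ ∀x ¬A, De Morgan for ∧/∨):
  (\forall y\, \neg T(y)) \lor (\forall x\, \exists w\, (T(w) \lor \neg T(x))) \lor (\exists v\, T(v))
All bound variables are already distinct, so no renaming is needed.
Extract every quantifier outward, since the variables are now distinct and don't occur free across branches:
  \forall y\, \forall x\, \exists w\, \exists v\, (\neg T(y) \lor T(w) \lor \neg T(x) \lor T(v))

\forall y\, \forall x\, \exists w\, \exists v\, (\neg T(y) \lor T(w) \lor \neg T(x) \lor T(v))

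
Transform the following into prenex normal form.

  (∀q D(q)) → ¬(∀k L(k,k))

∃q ∃k (¬D(q) ∨ ¬L(k,k))

First replace A → B with ¬A ∨ B.
  ¬(∀q D(q)) ∨ ¬(∀k L(k,k))
Push ¬ through the quantifiers and connectives to reach negation normal form:
  (∃q ¬D(q)) ∨ (∃k ¬L(k,k))
Pull the quantifiers to the front (each side's bound variable is not free in the other side):
  ∃q ∃k (¬D(q) ∨ ¬L(k,k))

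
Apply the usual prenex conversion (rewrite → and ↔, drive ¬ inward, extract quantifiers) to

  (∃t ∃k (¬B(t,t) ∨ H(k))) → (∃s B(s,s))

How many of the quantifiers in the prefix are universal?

Eliminate → and ↔ using ¬ and ∨.
  ¬(∃t ∃k (¬B(t,t) ∨ H(k))) ∨ (∃s B(s,s))
Move each ¬ inward, flipping quantifiers it crosses:
  (∀t ∀k (B(t,t) ∧ ¬H(k))) ∨ (∃s B(s,s))
Pull the quantifiers to the front (each side's bound variable is not free in the other side):
  ∀t ∀k ∃s (B(t,t) ∧ ¬H(k) ∨ B(s,s))
The prefix is ∀t ∀k ∃s: 2 universal, 1 existential.

2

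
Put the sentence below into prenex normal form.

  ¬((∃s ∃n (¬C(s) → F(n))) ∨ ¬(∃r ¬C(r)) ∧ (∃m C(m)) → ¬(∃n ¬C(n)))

Eliminate → and ↔ using ¬ and ∨.
  ¬(¬((∃s ∃n (¬¬C(s) ∨ F(n))) ∨ ¬(∃r ¬C(r)) ∧ (∃m C(m))) ∨ ¬(∃n ¬C(n)))
Push ¬ through the quantifiers and connectives to reach negation normal form:
  ((∃s ∃n (C(s) ∨ F(n))) ∨ (∀r C(r)) ∧ (∃m C(m))) ∧ (∃n ¬C(n))
Give each quantifier a distinct variable: n↦y.
  ((∃s ∃n (C(s) ∨ F(n))) ∨ (∀r C(r)) ∧ (∃m C(m))) ∧ (∃y ¬C(y))
Pull the quantifiers to the front (each side's bound variable is not free in the other side):
  ∃s ∃n ∀r ∃m ∃y ((C(s) ∨ F(n) ∨ C(r) ∧ C(m)) ∧ ¬C(y))

∃s ∃n ∀r ∃m ∃y ((C(s) ∨ F(n) ∨ C(r) ∧ C(m)) ∧ ¬C(y))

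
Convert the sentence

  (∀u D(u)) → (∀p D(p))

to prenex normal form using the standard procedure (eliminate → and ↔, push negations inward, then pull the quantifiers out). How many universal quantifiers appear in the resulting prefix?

Eliminate → and ↔ using ¬ and ∨.
  ¬(∀u D(u)) ∨ (∀p D(p))
Drive negations inward (¬∀x A ≡ ∃x ¬A, ¬∃x A ≡ ∀x ¬A, De Morgan for ∧/∨):
  (∃u ¬D(u)) ∨ (∀p D(p))
All bound variables are already distinct, so no renaming is needed.
Extract every quantifier outward, since the variables are now distinct and don't occur free across branches:
  ∃u ∀p (¬D(u) ∨ D(p))
The prefix is ∃u ∀p: 1 universal, 1 existential.

1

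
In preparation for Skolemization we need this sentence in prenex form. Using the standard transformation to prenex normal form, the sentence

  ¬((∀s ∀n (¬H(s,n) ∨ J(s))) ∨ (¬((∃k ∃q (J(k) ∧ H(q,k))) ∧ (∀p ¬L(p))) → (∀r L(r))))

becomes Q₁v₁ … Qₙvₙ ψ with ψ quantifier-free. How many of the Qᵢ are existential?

Eliminate → and ↔ using ¬ and ∨.
  ¬((∀s ∀n (¬H(s,n) ∨ J(s))) ∨ ¬¬((∃k ∃q (J(k) ∧ H(q,k))) ∧ (∀p ¬L(p))) ∨ (∀r L(r)))
Move each ¬ inward, flipping quantifiers it crosses:
  (∃s ∃n (H(s,n) ∧ ¬J(s))) ∧ ((∀k ∀q (¬J(k) ∨ ¬H(q,k))) ∨ (∃p L(p))) ∧ (∃r ¬L(r))
Finally move all quantifiers to the prefix:
  ∃s ∃n ∀k ∀q ∃p ∃r (H(s,n) ∧ ¬J(s) ∧ (¬J(k) ∨ ¬H(q,k) ∨ L(p)) ∧ ¬L(r))
The prefix is ∃s ∃n ∀k ∀q ∃p ∃r: 2 universal, 4 existential.

4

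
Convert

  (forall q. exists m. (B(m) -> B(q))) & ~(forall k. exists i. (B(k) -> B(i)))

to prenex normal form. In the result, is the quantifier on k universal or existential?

Eliminate → and ↔ using ¬ and ∨.
  (forall q. exists m. (~B(m) | B(q))) & ~(forall k. exists i. (~B(k) | B(i)))
Move each ¬ inward, flipping quantifiers it crosses:
  (forall q. exists m. (~B(m) | B(q))) & (exists k. forall i. (B(k) & ~B(i)))
All bound variables are already distinct, so no renaming is needed.
Pull the quantifiers to the front (each side's bound variable is not free in the other side):
  forall q. exists m. exists k. forall i. ((~B(m) | B(q)) & B(k) & ~B(i))
The quantifier forall k sits under an odd number of negations (counting the antecedent side of each →), so it flips to exists k.

existential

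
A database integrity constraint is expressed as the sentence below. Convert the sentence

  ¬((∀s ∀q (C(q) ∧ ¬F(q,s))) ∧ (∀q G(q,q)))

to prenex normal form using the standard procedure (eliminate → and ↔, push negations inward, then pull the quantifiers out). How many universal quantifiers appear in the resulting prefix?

0

Move each ¬ inward, flipping quantifiers it crosses:
  (∃s ∃q (¬C(q) ∨ F(q,s))) ∨ (∃q ¬G(q,q))
Rename bound variables to avoid capture: q↦u1.
  (∃s ∃q (¬C(q) ∨ F(q,s))) ∨ (∃u1 ¬G(u1,u1))
Pull the quantifiers to the front (each side's bound variable is not free in the other side):
  ∃s ∃q ∃u1 (¬C(q) ∨ F(q,s) ∨ ¬G(u1,u1))
The prefix is ∃s ∃q ∃u1: 0 universal, 3 existential.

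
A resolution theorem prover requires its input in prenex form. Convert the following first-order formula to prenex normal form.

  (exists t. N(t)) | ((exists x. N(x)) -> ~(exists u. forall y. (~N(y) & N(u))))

exists t. forall x. forall u. exists y. (N(t) | ~N(x) | N(y) | ~N(u))

First replace A → B with ¬A ∨ B.
  (exists t. N(t)) | ~(exists x. N(x)) | ~(exists u. forall y. (~N(y) & N(u)))
Drive negations inward (¬∀x A ≡ ∃x ¬A, ¬∃x A ≡ ∀x ¬A, De Morgan for ∧/∨):
  (exists t. N(t)) | (forall x. ~N(x)) | (forall u. exists y. (N(y) | ~N(u)))
All bound variables are already distinct, so no renaming is needed.
Finally move all quantifiers to the prefix:
  exists t. forall x. forall u. exists y. (N(t) | ~N(x) | N(y) | ~N(u))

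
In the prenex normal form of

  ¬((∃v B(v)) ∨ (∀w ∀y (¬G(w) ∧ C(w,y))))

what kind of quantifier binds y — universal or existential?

existential

Drive negations inward (¬∀x A ≡ ∃x ¬A, ¬∃x A ≡ ∀x ¬A, De Morgan for ∧/∨):
  (∀v ¬B(v)) ∧ (∃w ∃y (G(w) ∨ ¬C(w,y)))
Extract every quantifier outward, since the variables are now distinct and don't occur free across branches:
  ∀v ∃w ∃y (¬B(v) ∧ (G(w) ∨ ¬C(w,y)))
The quantifier ∀y sits under an odd number of negations, so it flips to ∃y.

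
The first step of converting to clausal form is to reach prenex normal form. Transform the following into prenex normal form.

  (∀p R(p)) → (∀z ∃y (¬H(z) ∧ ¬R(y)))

Rewrite implications/biconditionals: A → B as ¬A ∨ B.
  ¬(∀p R(p)) ∨ (∀z ∃y (¬H(z) ∧ ¬R(y)))
Move each ¬ inward, flipping quantifiers it crosses:
  (∃p ¬R(p)) ∨ (∀z ∃y (¬H(z) ∧ ¬R(y)))
All bound variables are already distinct, so no renaming is needed.
Extract every quantifier outward, since the variables are now distinct and don't occur free across branches:
  ∃p ∀z ∃y (¬R(p) ∨ ¬H(z) ∧ ¬R(y))

∃p ∀z ∃y (¬R(p) ∨ ¬H(z) ∧ ¬R(y))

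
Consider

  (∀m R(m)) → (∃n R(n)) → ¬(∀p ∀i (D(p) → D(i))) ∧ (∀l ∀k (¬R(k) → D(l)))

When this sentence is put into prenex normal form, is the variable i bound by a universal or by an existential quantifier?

First replace A → B with ¬A ∨ B.
  ¬(∀m R(m)) ∨ ¬(∃n R(n)) ∨ ¬(∀p ∀i (¬D(p) ∨ D(i))) ∧ (∀l ∀k (¬¬R(k) ∨ D(l)))
Move each ¬ inward, flipping quantifiers it crosses:
  (∃m ¬R(m)) ∨ (∀n ¬R(n)) ∨ (∃p ∃i (D(p) ∧ ¬D(i))) ∧ (∀l ∀k (R(k) ∨ D(l)))
Extract every quantifier outward, since the variables are now distinct and don't occur free across branches:
  ∃m ∀n ∃p ∃i ∀l ∀k (¬R(m) ∨ ¬R(n) ∨ D(p) ∧ ¬D(i) ∧ (R(k) ∨ D(l)))
The quantifier ∀i sits under an odd number of negations (counting the antecedent side of each →), so it flips to ∃i.

existential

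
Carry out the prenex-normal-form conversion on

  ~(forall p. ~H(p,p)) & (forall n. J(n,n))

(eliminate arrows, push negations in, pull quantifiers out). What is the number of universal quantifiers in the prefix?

1

Push ¬ through the quantifiers and connectives to reach negation normal form:
  (exists p. H(p,p)) & (forall n. J(n,n))
All bound variables are already distinct, so no renaming is needed.
Pull the quantifiers to the front (each side's bound variable is not free in the other side):
  exists p. forall n. (H(p,p) & J(n,n))
The prefix is exists p forall n: 1 universal, 1 existential.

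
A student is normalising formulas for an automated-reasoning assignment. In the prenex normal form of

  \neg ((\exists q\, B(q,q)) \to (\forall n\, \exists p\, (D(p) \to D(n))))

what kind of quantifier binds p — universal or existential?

universal

Rewrite implications/biconditionals: A → B as ¬A ∨ B.
  \neg (\neg (\exists q\, B(q,q)) \lor (\forall n\, \exists p\, (\neg D(p) \lor D(n))))
Move each ¬ inward, flipping quantifiers it crosses:
  (\exists q\, B(q,q)) \land (\exists n\, \forall p\, (D(p) \land \neg D(n)))
Extract every quantifier outward, since the variables are now distinct and don't occur free across branches:
  \exists q\, \exists n\, \forall p\, (B(q,q) \land D(p) \land \neg D(n))
The quantifier \exists p sits under an odd number of negations (counting the antecedent side of each →), so it flips to \forall p.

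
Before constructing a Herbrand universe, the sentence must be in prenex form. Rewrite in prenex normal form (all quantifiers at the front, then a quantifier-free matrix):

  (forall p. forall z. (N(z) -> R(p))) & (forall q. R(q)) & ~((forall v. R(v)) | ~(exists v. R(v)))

forall p. forall z. forall q. exists v. exists b. ((~N(z) | R(p)) & R(q) & ~R(v) & R(b))

Rewrite implications/biconditionals: A → B as ¬A ∨ B.
  (forall p. forall z. (~N(z) | R(p))) & (forall q. R(q)) & ~((forall v. R(v)) | ~(exists v. R(v)))
Drive negations inward (¬∀x A ≡ ∃x ¬A, ¬∃x A ≡ ∀x ¬A, De Morgan for ∧/∨):
  (forall p. forall z. (~N(z) | R(p))) & (forall q. R(q)) & (exists v. ~R(v)) & (exists v. R(v))
Give each quantifier a distinct variable: v↦b.
  (forall p. forall z. (~N(z) | R(p))) & (forall q. R(q)) & (exists v. ~R(v)) & (exists b. R(b))
Extract every quantifier outward, since the variables are now distinct and don't occur free across branches:
  forall p. forall z. forall q. exists v. exists b. ((~N(z) | R(p)) & R(q) & ~R(v) & R(b))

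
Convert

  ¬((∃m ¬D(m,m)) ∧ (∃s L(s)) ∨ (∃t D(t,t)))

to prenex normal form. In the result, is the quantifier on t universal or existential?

universal

Drive negations inward (¬∀x A ≡ ∃x ¬A, ¬∃x A ≡ ∀x ¬A, De Morgan for ∧/∨):
  ((∀m D(m,m)) ∨ (∀s ¬L(s))) ∧ (∀t ¬D(t,t))
Pull the quantifiers to the front (each side's bound variable is not free in the other side):
  ∀m ∀s ∀t ((D(m,m) ∨ ¬L(s)) ∧ ¬D(t,t))
The quantifier ∃t sits under an odd number of negations, so it flips to ∀t.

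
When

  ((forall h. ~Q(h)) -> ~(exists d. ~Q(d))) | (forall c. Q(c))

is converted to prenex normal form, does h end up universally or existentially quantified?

Rewrite implications/biconditionals: A → B as ¬A ∨ B.
  ~(forall h. ~Q(h)) | ~(exists d. ~Q(d)) | (forall c. Q(c))
Drive negations inward (¬∀x A ≡ ∃x ¬A, ¬∃x A ≡ ∀x ¬A, De Morgan for ∧/∨):
  (exists h. Q(h)) | (forall d. Q(d)) | (forall c. Q(c))
Finally move all quantifiers to the prefix:
  exists h. forall d. forall c. (Q(h) | Q(d) | Q(c))
The quantifier forall h sits under an odd number of negations (counting the antecedent side of each →), so it flips to exists h.

existential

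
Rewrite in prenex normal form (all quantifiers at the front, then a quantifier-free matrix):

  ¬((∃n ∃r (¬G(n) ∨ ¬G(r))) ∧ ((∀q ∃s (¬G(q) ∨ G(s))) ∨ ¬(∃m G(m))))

Move each ¬ inward, flipping quantifiers it crosses:
  (∀n ∀r (G(n) ∧ G(r))) ∨ (∃q ∀s (G(q) ∧ ¬G(s))) ∧ (∃m G(m))
Extract every quantifier outward, since the variables are now distinct and don't occur free across branches:
  ∀n ∀r ∃q ∀s ∃m (G(n) ∧ G(r) ∨ G(q) ∧ ¬G(s) ∧ G(m))

∀n ∀r ∃q ∀s ∃m (G(n) ∧ G(r) ∨ G(q) ∧ ¬G(s) ∧ G(m))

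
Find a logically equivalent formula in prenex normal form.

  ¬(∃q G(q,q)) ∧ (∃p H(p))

Push ¬ through the quantifiers and connectives to reach negation normal form:
  (∀q ¬G(q,q)) ∧ (∃p H(p))
All bound variables are already distinct, so no renaming is needed.
Extract every quantifier outward, since the variables are now distinct and don't occur free across branches:
  ∀q ∃p (¬G(q,q) ∧ H(p))

∀q ∃p (¬G(q,q) ∧ H(p))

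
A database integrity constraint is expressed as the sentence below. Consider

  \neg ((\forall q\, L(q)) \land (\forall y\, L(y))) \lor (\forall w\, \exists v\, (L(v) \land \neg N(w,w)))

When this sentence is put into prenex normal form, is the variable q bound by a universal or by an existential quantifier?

existential

Drive negations inward (¬∀x A ≡ ∃x ¬A, ¬∃x A ≡ ∀x ¬A, De Morgan for ∧/∨):
  (\exists q\, \neg L(q)) \lor (\exists y\, \neg L(y)) \lor (\forall w\, \exists v\, (L(v) \land \neg N(w,w)))
Extract every quantifier outward, since the variables are now distinct and don't occur free across branches:
  \exists q\, \exists y\, \forall w\, \exists v\, (\neg L(q) \lor \neg L(y) \lor L(v) \land \neg N(w,w))
The quantifier \forall q sits under an odd number of negations, so it flips to \exists q.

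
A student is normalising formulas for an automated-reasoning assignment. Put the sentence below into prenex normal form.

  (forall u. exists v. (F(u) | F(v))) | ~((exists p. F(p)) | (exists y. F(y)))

Drive negations inward (¬∀x A ≡ ∃x ¬A, ¬∃x A ≡ ∀x ¬A, De Morgan for ∧/∨):
  (forall u. exists v. (F(u) | F(v))) | (forall p. ~F(p)) & (forall y. ~F(y))
All bound variables are already distinct, so no renaming is needed.
Extract every quantifier outward, since the variables are now distinct and don't occur free across branches:
  forall u. exists v. forall p. forall y. (F(u) | F(v) | ~F(p) & ~F(y))

forall u. exists v. forall p. forall y. (F(u) | F(v) | ~F(p) & ~F(y))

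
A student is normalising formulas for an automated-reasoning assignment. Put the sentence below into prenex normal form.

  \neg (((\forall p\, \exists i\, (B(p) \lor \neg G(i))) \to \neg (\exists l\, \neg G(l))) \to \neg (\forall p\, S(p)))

First replace A → B with ¬A ∨ B.
  \neg (\neg (\neg (\forall p\, \exists i\, (B(p) \lor \neg G(i))) \lor \neg (\exists l\, \neg G(l))) \lor \neg (\forall p\, S(p)))
Push ¬ through the quantifiers and connectives to reach negation normal form:
  ((\exists p\, \forall i\, (\neg B(p) \land G(i))) \lor (\forall l\, G(l))) \land (\forall p\, S(p))
Standardize variables apart so no two quantifiers bind the same name: p↦r.
  ((\exists p\, \forall i\, (\neg B(p) \land G(i))) \lor (\forall l\, G(l))) \land (\forall r\, S(r))
Finally move all quantifiers to the prefix:
  \exists p\, \forall i\, \forall l\, \forall r\, ((\neg B(p) \land G(i) \lor G(l)) \land S(r))

\exists p\, \forall i\, \forall l\, \forall r\, ((\neg B(p) \land G(i) \lor G(l)) \land S(r))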